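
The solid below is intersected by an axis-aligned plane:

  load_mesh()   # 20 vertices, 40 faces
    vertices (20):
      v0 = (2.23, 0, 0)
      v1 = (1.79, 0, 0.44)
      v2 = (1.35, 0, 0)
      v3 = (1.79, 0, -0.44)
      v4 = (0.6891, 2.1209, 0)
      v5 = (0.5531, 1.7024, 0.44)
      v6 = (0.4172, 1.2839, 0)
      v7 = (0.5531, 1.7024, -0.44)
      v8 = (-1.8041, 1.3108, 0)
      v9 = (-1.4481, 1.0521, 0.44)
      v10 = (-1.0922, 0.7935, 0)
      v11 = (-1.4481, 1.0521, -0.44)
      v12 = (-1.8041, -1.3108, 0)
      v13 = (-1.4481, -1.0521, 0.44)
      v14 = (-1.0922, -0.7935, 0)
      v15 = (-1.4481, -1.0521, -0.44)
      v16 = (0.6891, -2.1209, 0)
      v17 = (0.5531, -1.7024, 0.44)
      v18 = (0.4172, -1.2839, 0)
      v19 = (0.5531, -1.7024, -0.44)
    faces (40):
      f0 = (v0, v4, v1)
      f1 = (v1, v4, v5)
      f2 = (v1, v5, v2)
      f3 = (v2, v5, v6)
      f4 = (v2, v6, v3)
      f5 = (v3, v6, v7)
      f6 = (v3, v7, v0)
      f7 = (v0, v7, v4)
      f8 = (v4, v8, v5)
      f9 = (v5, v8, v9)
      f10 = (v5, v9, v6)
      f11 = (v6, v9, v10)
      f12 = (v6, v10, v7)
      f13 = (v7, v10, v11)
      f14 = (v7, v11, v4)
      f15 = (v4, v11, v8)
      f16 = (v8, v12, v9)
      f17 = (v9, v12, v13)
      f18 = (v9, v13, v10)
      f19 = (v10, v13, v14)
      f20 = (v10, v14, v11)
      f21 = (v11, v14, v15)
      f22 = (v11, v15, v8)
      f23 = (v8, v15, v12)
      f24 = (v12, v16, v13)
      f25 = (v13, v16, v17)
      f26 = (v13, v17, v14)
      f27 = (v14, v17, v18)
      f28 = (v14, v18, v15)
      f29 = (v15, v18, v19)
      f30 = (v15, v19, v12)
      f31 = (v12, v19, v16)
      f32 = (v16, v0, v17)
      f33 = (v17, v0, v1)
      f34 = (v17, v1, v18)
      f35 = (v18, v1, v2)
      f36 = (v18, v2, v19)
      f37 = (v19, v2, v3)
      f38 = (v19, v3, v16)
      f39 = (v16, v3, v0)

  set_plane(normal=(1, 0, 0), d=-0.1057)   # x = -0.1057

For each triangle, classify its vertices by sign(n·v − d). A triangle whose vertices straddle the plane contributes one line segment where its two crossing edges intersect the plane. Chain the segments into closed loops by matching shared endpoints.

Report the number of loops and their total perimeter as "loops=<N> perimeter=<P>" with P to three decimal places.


Straddling triangles (16 of 40):
  (v4,v8,v5) [+-+] → (-0.1057, 1.86265, 0)–(-0.1057, 1.59295, 0.317027)  len=0.4162
  (v5,v8,v9) [+--] → (-0.1057, 1.59295, 0.317027)–(-0.1057, 1.48832, 0.44)  len=0.1615
  (v5,v9,v6) [+-+] → (-0.1057, 1.48832, 0.44)–(-0.1057, 1.21892, 0.123345)  len=0.4157
  (v6,v9,v10) [+--] → (-0.1057, 1.21892, 0.123345)–(-0.1057, 1.11401, 0)  len=0.1619
  (v6,v10,v7) [+-+] → (-0.1057, 1.11401, 0)–(-0.1057, 1.33846, -0.263818)  len=0.3464
  (v7,v10,v11) [+--] → (-0.1057, 1.33846, -0.263818)–(-0.1057, 1.48832, -0.44)  len=0.2313
  (v7,v11,v4) [+-+] → (-0.1057, 1.48832, -0.44)–(-0.1057, 1.72343, -0.163631)  len=0.3628
  (v4,v11,v8) [+--] → (-0.1057, 1.72343, -0.163631)–(-0.1057, 1.86265, 0)  len=0.2148
  (v12,v16,v13) [-+-] → (-0.1057, -1.86265, 0)–(-0.1057, -1.72343, 0.163631)  len=0.2148
  (v13,v16,v17) [-++] → (-0.1057, -1.72343, 0.163631)–(-0.1057, -1.48832, 0.44)  len=0.3628
  (v13,v17,v14) [-+-] → (-0.1057, -1.48832, 0.44)–(-0.1057, -1.33846, 0.263818)  len=0.2313
  (v14,v17,v18) [-++] → (-0.1057, -1.33846, 0.263818)–(-0.1057, -1.11401, 0)  len=0.3464
  (v14,v18,v15) [-+-] → (-0.1057, -1.11401, 0)–(-0.1057, -1.21892, -0.123345)  len=0.1619
  (v15,v18,v19) [-++] → (-0.1057, -1.21892, -0.123345)–(-0.1057, -1.48832, -0.44)  len=0.4157
  (v15,v19,v12) [-+-] → (-0.1057, -1.48832, -0.44)–(-0.1057, -1.59295, -0.317027)  len=0.1615
  (v12,v19,v16) [-++] → (-0.1057, -1.59295, -0.317027)–(-0.1057, -1.86265, 0)  len=0.4162

Chained into 2 loop(s):
  loop 1: 8 segments, perimeter = 2.3107
  loop 2: 8 segments, perimeter = 2.3107
Total perimeter = 4.621

loops=2 perimeter=4.621


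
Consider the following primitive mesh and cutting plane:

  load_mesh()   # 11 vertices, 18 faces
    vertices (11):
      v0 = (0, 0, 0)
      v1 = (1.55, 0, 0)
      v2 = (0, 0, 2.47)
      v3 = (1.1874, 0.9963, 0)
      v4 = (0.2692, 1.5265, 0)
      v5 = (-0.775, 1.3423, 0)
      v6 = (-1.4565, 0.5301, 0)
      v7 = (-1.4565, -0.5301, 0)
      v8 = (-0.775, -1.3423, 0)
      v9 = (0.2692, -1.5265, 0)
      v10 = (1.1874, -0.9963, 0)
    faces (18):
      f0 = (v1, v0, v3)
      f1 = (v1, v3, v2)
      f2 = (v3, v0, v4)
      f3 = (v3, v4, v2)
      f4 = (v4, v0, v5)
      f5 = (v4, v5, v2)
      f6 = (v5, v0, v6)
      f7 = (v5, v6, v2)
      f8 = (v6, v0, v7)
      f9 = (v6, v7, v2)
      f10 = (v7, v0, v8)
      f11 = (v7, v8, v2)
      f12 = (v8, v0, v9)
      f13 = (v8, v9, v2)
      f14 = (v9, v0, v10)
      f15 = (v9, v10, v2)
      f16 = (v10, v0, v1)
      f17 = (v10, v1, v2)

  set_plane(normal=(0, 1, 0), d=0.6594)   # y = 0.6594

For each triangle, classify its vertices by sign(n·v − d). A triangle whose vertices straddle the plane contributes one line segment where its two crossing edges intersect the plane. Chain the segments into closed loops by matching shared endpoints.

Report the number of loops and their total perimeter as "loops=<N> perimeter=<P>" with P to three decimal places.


loops=1 perimeter=6.626

Straddling triangles (8 of 18):
  (v1,v0,v3) [--+] → (0.785879, 0.6594, 0)–(1.31001, 0.6594, 0)  len=0.5241
  (v1,v3,v2) [-+-] → (1.31001, 0.6594, 0)–(0.785879, 0.6594, 0.835233)  len=0.9861
  (v3,v0,v4) [+-+] → (0.785879, 0.6594, 0)–(0.116286, 0.6594, 0)  len=0.6696
  (v3,v4,v2) [++-] → (0.116286, 0.6594, 1.40304)–(0.785879, 0.6594, 0.835233)  len=0.8779
  (v4,v0,v5) [+-+] → (0.116286, 0.6594, 0)–(-0.380716, 0.6594, 0)  len=0.4970
  (v4,v5,v2) [++-] → (-0.380716, 0.6594, 1.25662)–(0.116286, 0.6594, 1.40304)  len=0.5181
  (v5,v0,v6) [+--] → (-0.380716, 0.6594, 0)–(-1.34801, 0.6594, 0)  len=0.9673
  (v5,v6,v2) [+--] → (-1.34801, 0.6594, 0)–(-0.380716, 0.6594, 1.25662)  len=1.5858

Chained into 1 loop(s):
  loop 1: 8 segments, perimeter = 6.6259
Total perimeter = 6.626


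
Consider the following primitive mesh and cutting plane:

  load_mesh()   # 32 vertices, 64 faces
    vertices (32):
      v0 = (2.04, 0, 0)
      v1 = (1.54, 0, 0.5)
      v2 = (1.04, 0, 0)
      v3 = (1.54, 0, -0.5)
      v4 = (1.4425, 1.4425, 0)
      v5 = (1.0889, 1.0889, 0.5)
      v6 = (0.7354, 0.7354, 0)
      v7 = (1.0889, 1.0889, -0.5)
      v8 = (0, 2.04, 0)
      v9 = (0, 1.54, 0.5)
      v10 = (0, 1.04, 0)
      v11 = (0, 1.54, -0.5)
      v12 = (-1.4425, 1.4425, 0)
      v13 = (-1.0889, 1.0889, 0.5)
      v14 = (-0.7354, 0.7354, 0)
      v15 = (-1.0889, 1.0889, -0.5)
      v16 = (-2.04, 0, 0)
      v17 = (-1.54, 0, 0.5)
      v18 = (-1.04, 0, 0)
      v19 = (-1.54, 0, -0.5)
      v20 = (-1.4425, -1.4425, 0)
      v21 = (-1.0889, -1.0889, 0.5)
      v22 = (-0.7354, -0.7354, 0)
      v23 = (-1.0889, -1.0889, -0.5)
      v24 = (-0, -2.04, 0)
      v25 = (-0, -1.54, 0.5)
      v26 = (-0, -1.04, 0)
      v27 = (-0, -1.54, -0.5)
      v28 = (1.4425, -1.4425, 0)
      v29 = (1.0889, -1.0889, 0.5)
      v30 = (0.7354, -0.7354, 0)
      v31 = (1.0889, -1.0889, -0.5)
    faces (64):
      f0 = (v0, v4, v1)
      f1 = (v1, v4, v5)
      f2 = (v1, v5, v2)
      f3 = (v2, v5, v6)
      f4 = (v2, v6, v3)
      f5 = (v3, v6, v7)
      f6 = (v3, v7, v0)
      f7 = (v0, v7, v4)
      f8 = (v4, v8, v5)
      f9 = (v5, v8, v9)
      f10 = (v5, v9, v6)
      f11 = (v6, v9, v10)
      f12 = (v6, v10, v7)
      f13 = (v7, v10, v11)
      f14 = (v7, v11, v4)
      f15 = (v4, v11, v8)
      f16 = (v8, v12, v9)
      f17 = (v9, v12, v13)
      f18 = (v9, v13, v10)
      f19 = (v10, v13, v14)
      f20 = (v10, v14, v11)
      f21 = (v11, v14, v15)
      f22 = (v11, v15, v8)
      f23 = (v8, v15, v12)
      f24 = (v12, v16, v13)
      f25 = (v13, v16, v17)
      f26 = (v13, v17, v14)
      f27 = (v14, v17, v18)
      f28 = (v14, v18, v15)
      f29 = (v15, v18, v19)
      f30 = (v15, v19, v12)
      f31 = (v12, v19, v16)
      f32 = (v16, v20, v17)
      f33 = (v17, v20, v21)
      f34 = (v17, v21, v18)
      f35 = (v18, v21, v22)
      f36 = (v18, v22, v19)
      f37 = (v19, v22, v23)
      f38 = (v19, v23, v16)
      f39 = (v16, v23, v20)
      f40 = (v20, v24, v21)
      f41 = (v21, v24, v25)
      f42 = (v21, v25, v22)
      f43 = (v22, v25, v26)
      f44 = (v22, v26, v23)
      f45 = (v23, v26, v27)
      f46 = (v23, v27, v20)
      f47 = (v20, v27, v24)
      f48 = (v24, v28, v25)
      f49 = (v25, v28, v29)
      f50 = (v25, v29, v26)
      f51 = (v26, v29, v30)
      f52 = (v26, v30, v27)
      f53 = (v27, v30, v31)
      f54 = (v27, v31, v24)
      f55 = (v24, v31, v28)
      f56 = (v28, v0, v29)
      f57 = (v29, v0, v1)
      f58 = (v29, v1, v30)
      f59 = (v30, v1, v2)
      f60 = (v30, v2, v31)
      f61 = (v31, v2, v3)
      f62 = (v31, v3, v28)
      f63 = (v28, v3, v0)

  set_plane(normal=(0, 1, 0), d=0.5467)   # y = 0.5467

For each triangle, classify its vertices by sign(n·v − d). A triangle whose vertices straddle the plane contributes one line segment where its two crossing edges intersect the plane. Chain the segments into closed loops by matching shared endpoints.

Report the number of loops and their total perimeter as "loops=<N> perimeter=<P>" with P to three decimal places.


Straddling triangles (16 of 64):
  (v0,v4,v1) [-+-] → (1.81355, 0.5467, 0)–(1.50305, 0.5467, 0.310503)  len=0.4391
  (v1,v4,v5) [-++] → (1.50305, 0.5467, 0.310503)–(1.31352, 0.5467, 0.5)  len=0.2680
  (v1,v5,v2) [-+-] → (1.31352, 0.5467, 0.5)–(1.06455, 0.5467, 0.251033)  len=0.3521
  (v2,v5,v6) [-++] → (1.06455, 0.5467, 0.251033)–(0.813559, 0.5467, 0)  len=0.3550
  (v2,v6,v3) [-+-] → (0.813559, 0.5467, 0)–(0.941856, 0.5467, -0.128298)  len=0.1814
  (v3,v6,v7) [-++] → (0.941856, 0.5467, -0.128298)–(1.31352, 0.5467, -0.5)  len=0.5256
  (v3,v7,v0) [-+-] → (1.31352, 0.5467, -0.5)–(1.56248, 0.5467, -0.251033)  len=0.3521
  (v0,v7,v4) [-++] → (1.56248, 0.5467, -0.251033)–(1.81355, 0.5467, 0)  len=0.3550
  (v12,v16,v13) [+-+] → (-1.81355, 0.5467, 0)–(-1.56248, 0.5467, 0.251033)  len=0.3550
  (v13,v16,v17) [+--] → (-1.56248, 0.5467, 0.251033)–(-1.31352, 0.5467, 0.5)  len=0.3521
  (v13,v17,v14) [+-+] → (-1.31352, 0.5467, 0.5)–(-0.941856, 0.5467, 0.128298)  len=0.5256
  (v14,v17,v18) [+--] → (-0.941856, 0.5467, 0.128298)–(-0.813559, 0.5467, 0)  len=0.1814
  (v14,v18,v15) [+-+] → (-0.813559, 0.5467, 0)–(-1.06455, 0.5467, -0.251033)  len=0.3550
  (v15,v18,v19) [+--] → (-1.06455, 0.5467, -0.251033)–(-1.31352, 0.5467, -0.5)  len=0.3521
  (v15,v19,v12) [+-+] → (-1.31352, 0.5467, -0.5)–(-1.50305, 0.5467, -0.310503)  len=0.2680
  (v12,v19,v16) [+--] → (-1.50305, 0.5467, -0.310503)–(-1.81355, 0.5467, 0)  len=0.4391

Chained into 2 loop(s):
  loop 1: 8 segments, perimeter = 2.8284
  loop 2: 8 segments, perimeter = 2.8284
Total perimeter = 5.657

loops=2 perimeter=5.657


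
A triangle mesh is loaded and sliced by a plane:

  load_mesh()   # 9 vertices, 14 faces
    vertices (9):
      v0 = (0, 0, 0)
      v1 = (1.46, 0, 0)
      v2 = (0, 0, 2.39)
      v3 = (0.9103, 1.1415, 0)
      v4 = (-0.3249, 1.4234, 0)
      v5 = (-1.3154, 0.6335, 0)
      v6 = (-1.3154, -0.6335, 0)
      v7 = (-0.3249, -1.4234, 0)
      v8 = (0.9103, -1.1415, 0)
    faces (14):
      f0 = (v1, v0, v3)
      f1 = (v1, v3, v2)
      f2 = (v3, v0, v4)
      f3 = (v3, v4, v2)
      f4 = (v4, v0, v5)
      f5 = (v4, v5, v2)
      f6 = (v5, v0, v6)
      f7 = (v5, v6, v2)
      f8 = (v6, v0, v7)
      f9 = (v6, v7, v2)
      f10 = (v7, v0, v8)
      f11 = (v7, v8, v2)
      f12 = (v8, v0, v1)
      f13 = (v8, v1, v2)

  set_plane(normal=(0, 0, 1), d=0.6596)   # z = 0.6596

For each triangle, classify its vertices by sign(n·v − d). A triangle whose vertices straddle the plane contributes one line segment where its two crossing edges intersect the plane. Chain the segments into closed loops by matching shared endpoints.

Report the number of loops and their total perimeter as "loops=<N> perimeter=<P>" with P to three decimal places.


Straddling triangles (7 of 14):
  (v1,v3,v2) [--+] → (0.659072, 0.826465, 0.6596)–(1.05706, 0, 0.6596)  len=0.9173
  (v3,v4,v2) [--+] → (-0.235233, 1.03057, 0.6596)–(0.659072, 0.826465, 0.6596)  len=0.9173
  (v4,v5,v2) [--+] → (-0.952372, 0.458665, 0.6596)–(-0.235233, 1.03057, 0.6596)  len=0.9173
  (v5,v6,v2) [--+] → (-0.952372, -0.458665, 0.6596)–(-0.952372, 0.458665, 0.6596)  len=0.9173
  (v6,v7,v2) [--+] → (-0.235233, -1.03057, 0.6596)–(-0.952372, -0.458665, 0.6596)  len=0.9173
  (v7,v8,v2) [--+] → (0.659072, -0.826465, 0.6596)–(-0.235233, -1.03057, 0.6596)  len=0.9173
  (v8,v1,v2) [--+] → (1.05706, 0, 0.6596)–(0.659072, -0.826465, 0.6596)  len=0.9173

Chained into 1 loop(s):
  loop 1: 7 segments, perimeter = 6.4210
Total perimeter = 6.421

loops=1 perimeter=6.421


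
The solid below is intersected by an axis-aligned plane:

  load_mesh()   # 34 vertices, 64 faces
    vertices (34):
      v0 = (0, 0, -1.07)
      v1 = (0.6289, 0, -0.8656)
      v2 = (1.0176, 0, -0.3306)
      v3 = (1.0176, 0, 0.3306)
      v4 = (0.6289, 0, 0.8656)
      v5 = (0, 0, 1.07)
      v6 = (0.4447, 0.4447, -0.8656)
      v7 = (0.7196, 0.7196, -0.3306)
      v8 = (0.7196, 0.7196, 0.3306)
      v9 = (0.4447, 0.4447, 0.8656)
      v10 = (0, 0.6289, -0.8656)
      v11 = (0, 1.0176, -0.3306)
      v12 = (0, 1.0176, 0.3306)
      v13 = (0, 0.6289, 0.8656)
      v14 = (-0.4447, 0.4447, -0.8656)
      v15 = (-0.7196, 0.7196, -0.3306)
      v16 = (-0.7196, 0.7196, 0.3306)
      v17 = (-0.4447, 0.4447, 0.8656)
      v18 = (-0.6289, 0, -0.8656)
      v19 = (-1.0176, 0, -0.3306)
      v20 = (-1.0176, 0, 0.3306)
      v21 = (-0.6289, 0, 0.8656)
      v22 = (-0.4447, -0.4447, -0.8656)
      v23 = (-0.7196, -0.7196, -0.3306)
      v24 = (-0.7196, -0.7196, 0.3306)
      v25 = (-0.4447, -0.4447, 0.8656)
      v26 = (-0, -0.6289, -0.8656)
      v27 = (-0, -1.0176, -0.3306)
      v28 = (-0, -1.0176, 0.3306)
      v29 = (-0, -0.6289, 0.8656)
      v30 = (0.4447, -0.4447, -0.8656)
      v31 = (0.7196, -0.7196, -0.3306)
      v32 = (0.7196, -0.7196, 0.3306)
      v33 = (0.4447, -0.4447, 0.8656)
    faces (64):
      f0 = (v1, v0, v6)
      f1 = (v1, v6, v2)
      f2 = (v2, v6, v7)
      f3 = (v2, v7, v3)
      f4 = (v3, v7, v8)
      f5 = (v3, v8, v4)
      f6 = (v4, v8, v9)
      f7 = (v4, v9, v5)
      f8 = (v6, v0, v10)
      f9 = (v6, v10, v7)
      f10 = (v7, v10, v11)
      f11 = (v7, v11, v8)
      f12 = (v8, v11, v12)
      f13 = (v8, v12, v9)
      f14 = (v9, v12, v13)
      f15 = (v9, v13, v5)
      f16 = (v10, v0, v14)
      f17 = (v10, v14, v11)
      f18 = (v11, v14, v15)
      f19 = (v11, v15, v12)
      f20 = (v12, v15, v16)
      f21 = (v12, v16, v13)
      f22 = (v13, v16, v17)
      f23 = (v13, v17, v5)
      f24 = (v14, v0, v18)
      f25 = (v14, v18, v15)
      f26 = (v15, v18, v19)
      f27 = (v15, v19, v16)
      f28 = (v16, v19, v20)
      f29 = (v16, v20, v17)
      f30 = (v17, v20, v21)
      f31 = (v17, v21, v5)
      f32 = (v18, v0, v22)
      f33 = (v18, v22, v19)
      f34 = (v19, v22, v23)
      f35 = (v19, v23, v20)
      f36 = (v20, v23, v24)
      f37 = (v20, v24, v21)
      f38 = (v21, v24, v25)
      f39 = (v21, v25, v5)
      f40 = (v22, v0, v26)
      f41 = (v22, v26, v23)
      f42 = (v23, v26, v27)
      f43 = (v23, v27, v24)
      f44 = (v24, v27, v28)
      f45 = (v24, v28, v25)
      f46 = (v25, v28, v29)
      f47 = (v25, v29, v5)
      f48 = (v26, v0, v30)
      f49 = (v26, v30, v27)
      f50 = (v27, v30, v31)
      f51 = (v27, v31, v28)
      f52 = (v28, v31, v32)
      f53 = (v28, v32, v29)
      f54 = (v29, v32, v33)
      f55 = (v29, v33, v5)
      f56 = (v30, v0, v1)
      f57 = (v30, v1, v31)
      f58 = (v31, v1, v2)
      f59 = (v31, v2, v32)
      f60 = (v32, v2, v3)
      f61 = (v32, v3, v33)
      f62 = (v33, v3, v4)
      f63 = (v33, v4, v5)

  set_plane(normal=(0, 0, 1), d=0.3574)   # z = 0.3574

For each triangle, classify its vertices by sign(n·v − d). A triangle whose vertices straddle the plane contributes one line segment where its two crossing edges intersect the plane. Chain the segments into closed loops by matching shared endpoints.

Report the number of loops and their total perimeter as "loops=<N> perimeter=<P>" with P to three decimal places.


Straddling triangles (16 of 64):
  (v3,v8,v4) [--+] → (0.715057, 0.683553, 0.3574)–(0.998129, 0, 0.3574)  len=0.7398
  (v4,v8,v9) [+-+] → (0.715057, 0.683553, 0.3574)–(0.705829, 0.705829, 0.3574)  len=0.0241
  (v8,v12,v9) [--+] → (0.0222766, 0.988901, 0.3574)–(0.705829, 0.705829, 0.3574)  len=0.7398
  (v9,v12,v13) [+-+] → (0.0222766, 0.988901, 0.3574)–(0, 0.998129, 0.3574)  len=0.0241
  (v12,v16,v13) [--+] → (-0.683553, 0.715057, 0.3574)–(0, 0.998129, 0.3574)  len=0.7398
  (v13,v16,v17) [+-+] → (-0.683553, 0.715057, 0.3574)–(-0.705829, 0.705829, 0.3574)  len=0.0241
  (v16,v20,v17) [--+] → (-0.988901, 0.0222766, 0.3574)–(-0.705829, 0.705829, 0.3574)  len=0.7398
  (v17,v20,v21) [+-+] → (-0.988901, 0.0222766, 0.3574)–(-0.998129, 0, 0.3574)  len=0.0241
  (v20,v24,v21) [--+] → (-0.715057, -0.683553, 0.3574)–(-0.998129, 0, 0.3574)  len=0.7398
  (v21,v24,v25) [+-+] → (-0.715057, -0.683553, 0.3574)–(-0.705829, -0.705829, 0.3574)  len=0.0241
  (v24,v28,v25) [--+] → (-0.0222766, -0.988901, 0.3574)–(-0.705829, -0.705829, 0.3574)  len=0.7398
  (v25,v28,v29) [+-+] → (-0.0222766, -0.988901, 0.3574)–(0, -0.998129, 0.3574)  len=0.0241
  (v28,v32,v29) [--+] → (0.683553, -0.715057, 0.3574)–(0, -0.998129, 0.3574)  len=0.7398
  (v29,v32,v33) [+-+] → (0.683553, -0.715057, 0.3574)–(0.705829, -0.705829, 0.3574)  len=0.0241
  (v32,v3,v33) [--+] → (0.988901, -0.0222766, 0.3574)–(0.705829, -0.705829, 0.3574)  len=0.7398
  (v33,v3,v4) [+-+] → (0.988901, -0.0222766, 0.3574)–(0.998129, 0, 0.3574)  len=0.0241

Chained into 1 loop(s):
  loop 1: 16 segments, perimeter = 6.1117
Total perimeter = 6.112

loops=1 perimeter=6.112


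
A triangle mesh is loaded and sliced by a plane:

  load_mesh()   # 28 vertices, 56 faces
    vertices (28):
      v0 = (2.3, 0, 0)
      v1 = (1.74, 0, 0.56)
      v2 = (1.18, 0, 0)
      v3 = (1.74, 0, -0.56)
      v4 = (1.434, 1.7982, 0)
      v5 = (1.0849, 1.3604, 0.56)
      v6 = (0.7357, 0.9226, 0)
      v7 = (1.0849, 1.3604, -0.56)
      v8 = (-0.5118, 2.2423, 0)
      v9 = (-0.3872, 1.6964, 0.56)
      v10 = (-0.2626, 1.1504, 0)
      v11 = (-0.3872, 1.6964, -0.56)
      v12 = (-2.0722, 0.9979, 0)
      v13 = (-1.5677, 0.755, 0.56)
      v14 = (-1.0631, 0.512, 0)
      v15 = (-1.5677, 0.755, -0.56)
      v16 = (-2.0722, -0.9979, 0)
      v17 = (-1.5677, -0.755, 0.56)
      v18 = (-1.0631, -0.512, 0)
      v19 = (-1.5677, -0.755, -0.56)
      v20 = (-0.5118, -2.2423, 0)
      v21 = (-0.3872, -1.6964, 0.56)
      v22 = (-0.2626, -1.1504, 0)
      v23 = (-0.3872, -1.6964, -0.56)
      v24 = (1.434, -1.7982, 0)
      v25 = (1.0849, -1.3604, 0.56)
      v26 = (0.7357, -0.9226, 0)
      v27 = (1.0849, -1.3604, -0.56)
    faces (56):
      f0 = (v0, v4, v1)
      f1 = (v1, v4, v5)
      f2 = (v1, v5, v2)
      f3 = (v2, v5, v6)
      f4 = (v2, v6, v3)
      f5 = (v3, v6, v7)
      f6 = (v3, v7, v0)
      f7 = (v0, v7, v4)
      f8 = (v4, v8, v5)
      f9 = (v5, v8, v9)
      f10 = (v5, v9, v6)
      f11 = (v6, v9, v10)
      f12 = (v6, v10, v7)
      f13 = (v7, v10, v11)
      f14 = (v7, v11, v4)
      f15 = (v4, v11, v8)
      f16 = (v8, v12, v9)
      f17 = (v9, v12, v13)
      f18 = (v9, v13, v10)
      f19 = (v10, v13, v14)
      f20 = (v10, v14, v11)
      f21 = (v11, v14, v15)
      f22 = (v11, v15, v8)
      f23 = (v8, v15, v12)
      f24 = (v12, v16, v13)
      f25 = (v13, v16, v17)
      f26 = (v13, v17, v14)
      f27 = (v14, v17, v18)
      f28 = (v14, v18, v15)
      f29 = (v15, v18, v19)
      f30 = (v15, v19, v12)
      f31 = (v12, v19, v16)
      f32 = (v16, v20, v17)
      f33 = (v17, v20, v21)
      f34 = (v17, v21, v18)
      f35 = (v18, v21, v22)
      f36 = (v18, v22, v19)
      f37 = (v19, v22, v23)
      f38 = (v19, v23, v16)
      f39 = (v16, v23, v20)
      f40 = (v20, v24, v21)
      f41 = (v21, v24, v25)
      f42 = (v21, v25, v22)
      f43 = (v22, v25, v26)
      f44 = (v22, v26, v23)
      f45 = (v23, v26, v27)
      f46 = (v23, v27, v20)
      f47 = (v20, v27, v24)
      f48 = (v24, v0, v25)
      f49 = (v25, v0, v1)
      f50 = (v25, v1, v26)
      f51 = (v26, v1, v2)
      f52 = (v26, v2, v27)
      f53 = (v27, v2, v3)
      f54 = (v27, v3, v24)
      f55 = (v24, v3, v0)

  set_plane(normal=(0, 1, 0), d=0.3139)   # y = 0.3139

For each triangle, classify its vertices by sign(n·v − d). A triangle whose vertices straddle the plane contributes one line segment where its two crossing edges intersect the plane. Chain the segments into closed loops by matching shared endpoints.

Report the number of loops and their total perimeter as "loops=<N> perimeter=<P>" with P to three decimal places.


loops=2 perimeter=6.183

Straddling triangles (16 of 56):
  (v0,v4,v1) [-+-] → (2.14883, 0.3139, 0)–(1.68658, 0.3139, 0.462244)  len=0.6537
  (v1,v4,v5) [-++] → (1.68658, 0.3139, 0.462244)–(1.58884, 0.3139, 0.56)  len=0.1382
  (v1,v5,v2) [-+-] → (1.58884, 0.3139, 0.56)–(1.15806, 0.3139, 0.129215)  len=0.6092
  (v2,v5,v6) [-++] → (1.15806, 0.3139, 0.129215)–(1.02883, 0.3139, 0)  len=0.1827
  (v2,v6,v3) [-+-] → (1.02883, 0.3139, 0)–(1.3983, 0.3139, -0.369469)  len=0.5225
  (v3,v6,v7) [-++] → (1.3983, 0.3139, -0.369469)–(1.58884, 0.3139, -0.56)  len=0.2695
  (v3,v7,v0) [-+-] → (1.58884, 0.3139, -0.56)–(2.01963, 0.3139, -0.129215)  len=0.6092
  (v0,v7,v4) [-++] → (2.01963, 0.3139, -0.129215)–(2.14883, 0.3139, 0)  len=0.1827
  (v12,v16,v13) [+-+] → (-2.0722, 0.3139, 0)–(-1.69465, 0.3139, 0.419082)  len=0.5641
  (v13,v16,v17) [+--] → (-1.69465, 0.3139, 0.419082)–(-1.5677, 0.3139, 0.56)  len=0.1897
  (v13,v17,v14) [+-+] → (-1.5677, 0.3139, 0.56)–(-1.142, 0.3139, 0.087558)  len=0.6359
  (v14,v17,v18) [+--] → (-1.142, 0.3139, 0.087558)–(-1.0631, 0.3139, 0)  len=0.1179
  (v14,v18,v15) [+-+] → (-1.0631, 0.3139, 0)–(-1.39203, 0.3139, -0.365039)  len=0.4914
  (v15,v18,v19) [+--] → (-1.39203, 0.3139, -0.365039)–(-1.5677, 0.3139, -0.56)  len=0.2624
  (v15,v19,v12) [+-+] → (-1.5677, 0.3139, -0.56)–(-1.87534, 0.3139, -0.218518)  len=0.4596
  (v12,v19,v16) [+--] → (-1.87534, 0.3139, -0.218518)–(-2.0722, 0.3139, 0)  len=0.2941

Chained into 2 loop(s):
  loop 1: 8 segments, perimeter = 3.1678
  loop 2: 8 segments, perimeter = 3.0151
Total perimeter = 6.183


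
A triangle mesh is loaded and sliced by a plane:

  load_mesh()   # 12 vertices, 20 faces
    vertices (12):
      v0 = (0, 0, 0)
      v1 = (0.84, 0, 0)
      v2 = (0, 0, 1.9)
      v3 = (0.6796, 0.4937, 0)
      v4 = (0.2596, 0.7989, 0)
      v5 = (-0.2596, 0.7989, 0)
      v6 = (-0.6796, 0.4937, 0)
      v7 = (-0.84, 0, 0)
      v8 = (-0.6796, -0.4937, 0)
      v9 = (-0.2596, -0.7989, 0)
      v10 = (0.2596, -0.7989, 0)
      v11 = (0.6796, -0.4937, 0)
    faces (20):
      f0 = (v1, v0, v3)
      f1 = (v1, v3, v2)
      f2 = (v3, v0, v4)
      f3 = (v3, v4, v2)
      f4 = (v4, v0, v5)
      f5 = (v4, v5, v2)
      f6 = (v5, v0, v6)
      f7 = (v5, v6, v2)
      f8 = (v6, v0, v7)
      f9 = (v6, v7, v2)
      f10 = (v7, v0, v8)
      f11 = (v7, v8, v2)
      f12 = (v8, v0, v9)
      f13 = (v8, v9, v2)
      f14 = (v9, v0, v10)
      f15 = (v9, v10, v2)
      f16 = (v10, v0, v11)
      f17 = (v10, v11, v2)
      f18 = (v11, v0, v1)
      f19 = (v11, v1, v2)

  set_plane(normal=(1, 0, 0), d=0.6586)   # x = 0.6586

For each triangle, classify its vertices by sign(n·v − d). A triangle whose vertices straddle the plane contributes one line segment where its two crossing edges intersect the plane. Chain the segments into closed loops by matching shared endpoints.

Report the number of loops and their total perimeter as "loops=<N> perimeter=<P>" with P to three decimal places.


loops=1 perimeter=2.338

Straddling triangles (8 of 20):
  (v1,v0,v3) [+-+] → (0.6586, 0, 0)–(0.6586, 0.478444, 0)  len=0.4784
  (v1,v3,v2) [++-] → (0.6586, 0.478444, 0.058711)–(0.6586, 0, 0.41031)  len=0.5937
  (v3,v0,v4) [+--] → (0.6586, 0.478444, 0)–(0.6586, 0.50896, 0)  len=0.0305
  (v3,v4,v2) [+--] → (0.6586, 0.50896, 0)–(0.6586, 0.478444, 0.058711)  len=0.0662
  (v10,v0,v11) [--+] → (0.6586, -0.478444, 0)–(0.6586, -0.50896, 0)  len=0.0305
  (v10,v11,v2) [-+-] → (0.6586, -0.50896, 0)–(0.6586, -0.478444, 0.058711)  len=0.0662
  (v11,v0,v1) [+-+] → (0.6586, -0.478444, 0)–(0.6586, 0, 0)  len=0.4784
  (v11,v1,v2) [++-] → (0.6586, 0, 0.41031)–(0.6586, -0.478444, 0.058711)  len=0.5937

Chained into 1 loop(s):
  loop 1: 8 segments, perimeter = 2.3377
Total perimeter = 2.338


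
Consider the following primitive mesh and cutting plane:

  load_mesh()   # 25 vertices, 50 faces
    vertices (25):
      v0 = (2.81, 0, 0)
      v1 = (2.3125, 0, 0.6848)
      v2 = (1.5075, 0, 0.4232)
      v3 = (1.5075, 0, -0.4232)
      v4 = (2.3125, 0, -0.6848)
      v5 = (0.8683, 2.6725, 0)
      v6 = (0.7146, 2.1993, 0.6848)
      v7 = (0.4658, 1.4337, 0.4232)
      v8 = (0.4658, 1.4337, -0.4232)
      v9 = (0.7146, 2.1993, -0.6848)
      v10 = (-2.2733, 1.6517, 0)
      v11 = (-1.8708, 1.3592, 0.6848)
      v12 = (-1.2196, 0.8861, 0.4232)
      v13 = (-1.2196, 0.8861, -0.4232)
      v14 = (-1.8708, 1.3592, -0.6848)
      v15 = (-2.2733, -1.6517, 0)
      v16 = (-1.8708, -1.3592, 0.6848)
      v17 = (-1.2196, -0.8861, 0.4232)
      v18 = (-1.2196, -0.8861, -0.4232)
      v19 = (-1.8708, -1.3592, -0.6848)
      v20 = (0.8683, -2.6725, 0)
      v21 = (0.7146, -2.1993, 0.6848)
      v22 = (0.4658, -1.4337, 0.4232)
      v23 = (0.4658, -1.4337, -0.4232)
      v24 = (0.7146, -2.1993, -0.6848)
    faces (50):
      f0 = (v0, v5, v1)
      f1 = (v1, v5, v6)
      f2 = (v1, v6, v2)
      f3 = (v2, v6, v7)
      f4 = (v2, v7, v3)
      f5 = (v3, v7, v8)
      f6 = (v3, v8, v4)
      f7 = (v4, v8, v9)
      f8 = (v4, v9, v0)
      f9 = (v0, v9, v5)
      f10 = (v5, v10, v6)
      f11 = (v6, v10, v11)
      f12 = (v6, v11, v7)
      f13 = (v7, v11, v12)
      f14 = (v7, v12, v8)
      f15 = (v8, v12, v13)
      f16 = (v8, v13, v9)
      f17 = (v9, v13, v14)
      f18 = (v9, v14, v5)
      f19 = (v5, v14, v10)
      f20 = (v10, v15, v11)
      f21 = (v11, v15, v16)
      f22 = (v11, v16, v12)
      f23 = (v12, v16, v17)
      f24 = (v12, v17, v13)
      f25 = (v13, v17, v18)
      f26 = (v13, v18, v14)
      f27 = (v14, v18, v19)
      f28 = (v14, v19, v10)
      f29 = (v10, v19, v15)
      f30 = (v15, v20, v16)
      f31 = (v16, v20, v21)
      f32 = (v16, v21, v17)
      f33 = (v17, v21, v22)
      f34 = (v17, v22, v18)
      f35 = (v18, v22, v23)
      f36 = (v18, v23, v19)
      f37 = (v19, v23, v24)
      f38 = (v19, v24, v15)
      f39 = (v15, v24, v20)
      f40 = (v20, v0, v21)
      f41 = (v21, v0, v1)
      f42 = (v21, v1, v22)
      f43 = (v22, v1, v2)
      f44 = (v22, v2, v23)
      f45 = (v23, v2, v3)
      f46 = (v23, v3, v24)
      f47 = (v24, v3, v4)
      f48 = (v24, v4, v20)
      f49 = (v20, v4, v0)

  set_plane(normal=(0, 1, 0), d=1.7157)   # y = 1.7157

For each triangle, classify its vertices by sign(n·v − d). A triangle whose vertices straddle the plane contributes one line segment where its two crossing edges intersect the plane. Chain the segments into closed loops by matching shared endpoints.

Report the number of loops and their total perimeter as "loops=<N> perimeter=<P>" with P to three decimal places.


Straddling triangles (14 of 50):
  (v0,v5,v1) [-+-] → (1.56346, 1.7157, 0)–(1.38535, 1.7157, 0.24517)  len=0.3030
  (v1,v5,v6) [-++] → (1.38535, 1.7157, 0.24517)–(1.06596, 1.7157, 0.6848)  len=0.5434
  (v1,v6,v2) [-+-] → (1.06596, 1.7157, 0.6848)–(0.888949, 1.7157, 0.627277)  len=0.1861
  (v2,v6,v7) [-+-] → (0.888949, 1.7157, 0.627277)–(0.557443, 1.7157, 0.519557)  len=0.3486
  (v4,v8,v9) [--+] → (0.557443, 1.7157, -0.519557)–(1.06596, 1.7157, -0.6848)  len=0.5347
  (v4,v9,v0) [-+-] → (1.06596, 1.7157, -0.6848)–(1.17535, 1.7157, -0.534221)  len=0.1861
  (v0,v9,v5) [-++] → (1.17535, 1.7157, -0.534221)–(1.56346, 1.7157, 0)  len=0.6603
  (v5,v10,v6) [+-+] → (-2.07633, 1.7157, 0)–(-1.92409, 1.7157, 0.0800351)  len=0.1720
  (v6,v10,v11) [+--] → (-1.92409, 1.7157, 0.0800351)–(-0.773675, 1.7157, 0.6848)  len=1.2997
  (v6,v11,v7) [+--] → (-0.773675, 1.7157, 0.6848)–(0.557443, 1.7157, 0.519557)  len=1.3413
  (v8,v13,v9) [--+] → (0.00231008, 1.7157, -0.588463)–(0.557443, 1.7157, -0.519557)  len=0.5594
  (v9,v13,v14) [+--] → (0.00231008, 1.7157, -0.588463)–(-0.773675, 1.7157, -0.6848)  len=0.7819
  (v9,v14,v5) [+-+] → (-0.773675, 1.7157, -0.6848)–(-1.12726, 1.7157, -0.498909)  len=0.3995
  (v5,v14,v10) [+--] → (-1.12726, 1.7157, -0.498909)–(-2.07633, 1.7157, 0)  len=1.0722

Chained into 1 loop(s):
  loop 1: 14 segments, perimeter = 8.3883
Total perimeter = 8.388

loops=1 perimeter=8.388


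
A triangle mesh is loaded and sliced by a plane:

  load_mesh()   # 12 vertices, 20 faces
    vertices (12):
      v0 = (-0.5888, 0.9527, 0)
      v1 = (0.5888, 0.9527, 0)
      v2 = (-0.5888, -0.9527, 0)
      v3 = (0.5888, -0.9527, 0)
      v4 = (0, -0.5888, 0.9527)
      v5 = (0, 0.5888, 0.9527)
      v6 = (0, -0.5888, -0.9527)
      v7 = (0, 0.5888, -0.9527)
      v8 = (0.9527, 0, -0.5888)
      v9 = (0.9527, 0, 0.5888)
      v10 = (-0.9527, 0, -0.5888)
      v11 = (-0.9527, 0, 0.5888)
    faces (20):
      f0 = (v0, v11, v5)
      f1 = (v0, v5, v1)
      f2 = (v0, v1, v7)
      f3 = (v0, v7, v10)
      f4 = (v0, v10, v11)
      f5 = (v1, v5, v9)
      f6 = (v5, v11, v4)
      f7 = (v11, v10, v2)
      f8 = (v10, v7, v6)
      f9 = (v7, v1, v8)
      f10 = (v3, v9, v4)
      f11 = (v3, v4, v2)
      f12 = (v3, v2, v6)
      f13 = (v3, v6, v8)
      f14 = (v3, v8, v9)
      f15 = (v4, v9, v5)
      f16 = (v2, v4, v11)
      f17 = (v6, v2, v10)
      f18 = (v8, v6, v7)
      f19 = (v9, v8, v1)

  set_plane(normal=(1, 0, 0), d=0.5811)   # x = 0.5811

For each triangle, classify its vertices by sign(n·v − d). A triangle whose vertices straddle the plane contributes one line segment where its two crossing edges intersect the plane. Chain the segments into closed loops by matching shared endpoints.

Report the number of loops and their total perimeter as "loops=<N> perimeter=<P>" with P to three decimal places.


Straddling triangles (10 of 20):
  (v0,v5,v1) [--+] → (0.5811, 0.947941, 0.0124589)–(0.5811, 0.9527, 0)  len=0.0133
  (v0,v1,v7) [-+-] → (0.5811, 0.9527, 0)–(0.5811, 0.947941, -0.0124589)  len=0.0133
  (v1,v5,v9) [+-+] → (0.5811, 0.947941, 0.0124589)–(0.5811, 0.229661, 0.730739)  len=1.0158
  (v7,v1,v8) [-++] → (0.5811, 0.947941, -0.0124589)–(0.5811, 0.229661, -0.730739)  len=1.0158
  (v3,v9,v4) [++-] → (0.5811, -0.229661, 0.730739)–(0.5811, -0.947941, 0.0124589)  len=1.0158
  (v3,v4,v2) [+--] → (0.5811, -0.947941, 0.0124589)–(0.5811, -0.9527, 0)  len=0.0133
  (v3,v2,v6) [+--] → (0.5811, -0.9527, 0)–(0.5811, -0.947941, -0.0124589)  len=0.0133
  (v3,v6,v8) [+-+] → (0.5811, -0.947941, -0.0124589)–(0.5811, -0.229661, -0.730739)  len=1.0158
  (v4,v9,v5) [-+-] → (0.5811, -0.229661, 0.730739)–(0.5811, 0.229661, 0.730739)  len=0.4593
  (v8,v6,v7) [+--] → (0.5811, -0.229661, -0.730739)–(0.5811, 0.229661, -0.730739)  len=0.4593

Chained into 1 loop(s):
  loop 1: 10 segments, perimeter = 5.0352
Total perimeter = 5.035

loops=1 perimeter=5.035


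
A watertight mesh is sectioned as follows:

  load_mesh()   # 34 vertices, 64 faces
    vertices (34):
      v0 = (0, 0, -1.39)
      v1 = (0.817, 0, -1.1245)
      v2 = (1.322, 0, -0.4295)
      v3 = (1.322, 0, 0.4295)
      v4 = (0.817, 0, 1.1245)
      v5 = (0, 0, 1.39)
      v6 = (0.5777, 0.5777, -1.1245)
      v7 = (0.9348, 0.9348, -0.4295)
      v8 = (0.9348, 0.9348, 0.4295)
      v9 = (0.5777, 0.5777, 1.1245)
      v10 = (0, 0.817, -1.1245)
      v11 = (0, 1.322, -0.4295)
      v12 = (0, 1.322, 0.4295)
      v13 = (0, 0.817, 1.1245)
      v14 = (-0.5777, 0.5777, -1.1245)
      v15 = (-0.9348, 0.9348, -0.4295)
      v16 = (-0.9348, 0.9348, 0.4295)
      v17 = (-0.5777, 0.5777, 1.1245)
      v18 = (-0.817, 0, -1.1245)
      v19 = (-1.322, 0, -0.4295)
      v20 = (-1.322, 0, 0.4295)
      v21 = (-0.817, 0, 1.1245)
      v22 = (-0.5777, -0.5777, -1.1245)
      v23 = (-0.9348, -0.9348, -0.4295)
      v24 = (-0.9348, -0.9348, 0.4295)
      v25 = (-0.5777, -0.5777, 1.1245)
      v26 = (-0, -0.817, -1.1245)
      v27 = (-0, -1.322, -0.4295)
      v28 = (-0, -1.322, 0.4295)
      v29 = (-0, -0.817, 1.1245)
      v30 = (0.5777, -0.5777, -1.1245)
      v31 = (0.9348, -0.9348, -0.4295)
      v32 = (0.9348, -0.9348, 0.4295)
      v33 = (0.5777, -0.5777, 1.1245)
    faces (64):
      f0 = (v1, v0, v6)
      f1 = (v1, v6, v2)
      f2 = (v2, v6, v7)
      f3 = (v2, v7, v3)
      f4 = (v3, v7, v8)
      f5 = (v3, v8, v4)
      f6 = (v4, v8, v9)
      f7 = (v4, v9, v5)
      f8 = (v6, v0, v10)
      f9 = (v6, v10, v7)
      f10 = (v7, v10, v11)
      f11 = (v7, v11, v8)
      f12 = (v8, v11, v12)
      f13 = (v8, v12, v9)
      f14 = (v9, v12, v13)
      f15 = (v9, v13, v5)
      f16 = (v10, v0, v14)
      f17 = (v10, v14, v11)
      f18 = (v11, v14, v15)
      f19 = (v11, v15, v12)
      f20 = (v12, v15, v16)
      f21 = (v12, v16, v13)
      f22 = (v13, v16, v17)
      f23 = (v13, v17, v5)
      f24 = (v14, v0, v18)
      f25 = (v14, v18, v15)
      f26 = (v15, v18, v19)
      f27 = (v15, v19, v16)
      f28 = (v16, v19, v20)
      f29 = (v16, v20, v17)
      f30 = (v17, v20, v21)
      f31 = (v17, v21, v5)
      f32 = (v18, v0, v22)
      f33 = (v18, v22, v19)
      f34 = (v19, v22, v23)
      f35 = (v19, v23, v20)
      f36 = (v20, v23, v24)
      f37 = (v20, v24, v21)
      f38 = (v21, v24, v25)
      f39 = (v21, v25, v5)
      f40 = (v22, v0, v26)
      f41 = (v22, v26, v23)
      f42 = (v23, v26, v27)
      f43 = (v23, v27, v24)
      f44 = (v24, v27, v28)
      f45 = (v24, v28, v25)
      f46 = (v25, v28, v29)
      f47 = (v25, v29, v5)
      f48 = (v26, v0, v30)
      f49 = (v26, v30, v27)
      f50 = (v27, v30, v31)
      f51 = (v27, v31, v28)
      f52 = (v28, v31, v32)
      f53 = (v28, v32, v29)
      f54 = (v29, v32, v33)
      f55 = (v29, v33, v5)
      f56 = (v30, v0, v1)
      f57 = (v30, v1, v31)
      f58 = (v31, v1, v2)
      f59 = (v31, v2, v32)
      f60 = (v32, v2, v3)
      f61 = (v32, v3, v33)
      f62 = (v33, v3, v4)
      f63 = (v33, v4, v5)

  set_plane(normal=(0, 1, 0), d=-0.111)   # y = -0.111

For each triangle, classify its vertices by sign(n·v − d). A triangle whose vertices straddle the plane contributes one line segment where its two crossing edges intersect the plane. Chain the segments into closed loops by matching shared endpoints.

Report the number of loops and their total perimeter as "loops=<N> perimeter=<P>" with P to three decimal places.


Straddling triangles (20 of 64):
  (v18,v0,v22) [++-] → (-0.111, -0.111, -1.33899)–(-0.771021, -0.111, -1.1245)  len=0.6940
  (v18,v22,v19) [+-+] → (-0.771021, -0.111, -1.1245)–(-1.17899, -0.111, -0.563038)  len=0.6940
  (v19,v22,v23) [+--] → (-1.17899, -0.111, -0.563038)–(-1.27602, -0.111, -0.4295)  len=0.1651
  (v19,v23,v20) [+-+] → (-1.27602, -0.111, -0.4295)–(-1.27602, -0.111, 0.327501)  len=0.7570
  (v20,v23,v24) [+--] → (-1.27602, -0.111, 0.327501)–(-1.27602, -0.111, 0.4295)  len=0.1020
  (v20,v24,v21) [+-+] → (-1.27602, -0.111, 0.4295)–(-0.830988, -0.111, 1.04197)  len=0.7571
  (v21,v24,v25) [+--] → (-0.830988, -0.111, 1.04197)–(-0.771021, -0.111, 1.1245)  len=0.1020
  (v21,v25,v5) [+-+] → (-0.771021, -0.111, 1.1245)–(-0.111, -0.111, 1.33899)  len=0.6940
  (v22,v0,v26) [-+-] → (-0.111, -0.111, -1.33899)–(0, -0.111, -1.35393)  len=0.1120
  (v25,v29,v5) [--+] → (0, -0.111, 1.35393)–(-0.111, -0.111, 1.33899)  len=0.1120
  (v26,v0,v30) [-+-] → (0, -0.111, -1.35393)–(0.111, -0.111, -1.33899)  len=0.1120
  (v29,v33,v5) [--+] → (0.111, -0.111, 1.33899)–(0, -0.111, 1.35393)  len=0.1120
  (v30,v0,v1) [-++] → (0.111, -0.111, -1.33899)–(0.771021, -0.111, -1.1245)  len=0.6940
  (v30,v1,v31) [-+-] → (0.771021, -0.111, -1.1245)–(0.830988, -0.111, -1.04197)  len=0.1020
  (v31,v1,v2) [-++] → (0.830988, -0.111, -1.04197)–(1.27602, -0.111, -0.4295)  len=0.7571
  (v31,v2,v32) [-+-] → (1.27602, -0.111, -0.4295)–(1.27602, -0.111, -0.327501)  len=0.1020
  (v32,v2,v3) [-++] → (1.27602, -0.111, -0.327501)–(1.27602, -0.111, 0.4295)  len=0.7570
  (v32,v3,v33) [-+-] → (1.27602, -0.111, 0.4295)–(1.17899, -0.111, 0.563038)  len=0.1651
  (v33,v3,v4) [-++] → (1.17899, -0.111, 0.563038)–(0.771021, -0.111, 1.1245)  len=0.6940
  (v33,v4,v5) [-++] → (0.771021, -0.111, 1.1245)–(0.111, -0.111, 1.33899)  len=0.6940

Chained into 1 loop(s):
  loop 1: 20 segments, perimeter = 8.3784
Total perimeter = 8.378

loops=1 perimeter=8.378


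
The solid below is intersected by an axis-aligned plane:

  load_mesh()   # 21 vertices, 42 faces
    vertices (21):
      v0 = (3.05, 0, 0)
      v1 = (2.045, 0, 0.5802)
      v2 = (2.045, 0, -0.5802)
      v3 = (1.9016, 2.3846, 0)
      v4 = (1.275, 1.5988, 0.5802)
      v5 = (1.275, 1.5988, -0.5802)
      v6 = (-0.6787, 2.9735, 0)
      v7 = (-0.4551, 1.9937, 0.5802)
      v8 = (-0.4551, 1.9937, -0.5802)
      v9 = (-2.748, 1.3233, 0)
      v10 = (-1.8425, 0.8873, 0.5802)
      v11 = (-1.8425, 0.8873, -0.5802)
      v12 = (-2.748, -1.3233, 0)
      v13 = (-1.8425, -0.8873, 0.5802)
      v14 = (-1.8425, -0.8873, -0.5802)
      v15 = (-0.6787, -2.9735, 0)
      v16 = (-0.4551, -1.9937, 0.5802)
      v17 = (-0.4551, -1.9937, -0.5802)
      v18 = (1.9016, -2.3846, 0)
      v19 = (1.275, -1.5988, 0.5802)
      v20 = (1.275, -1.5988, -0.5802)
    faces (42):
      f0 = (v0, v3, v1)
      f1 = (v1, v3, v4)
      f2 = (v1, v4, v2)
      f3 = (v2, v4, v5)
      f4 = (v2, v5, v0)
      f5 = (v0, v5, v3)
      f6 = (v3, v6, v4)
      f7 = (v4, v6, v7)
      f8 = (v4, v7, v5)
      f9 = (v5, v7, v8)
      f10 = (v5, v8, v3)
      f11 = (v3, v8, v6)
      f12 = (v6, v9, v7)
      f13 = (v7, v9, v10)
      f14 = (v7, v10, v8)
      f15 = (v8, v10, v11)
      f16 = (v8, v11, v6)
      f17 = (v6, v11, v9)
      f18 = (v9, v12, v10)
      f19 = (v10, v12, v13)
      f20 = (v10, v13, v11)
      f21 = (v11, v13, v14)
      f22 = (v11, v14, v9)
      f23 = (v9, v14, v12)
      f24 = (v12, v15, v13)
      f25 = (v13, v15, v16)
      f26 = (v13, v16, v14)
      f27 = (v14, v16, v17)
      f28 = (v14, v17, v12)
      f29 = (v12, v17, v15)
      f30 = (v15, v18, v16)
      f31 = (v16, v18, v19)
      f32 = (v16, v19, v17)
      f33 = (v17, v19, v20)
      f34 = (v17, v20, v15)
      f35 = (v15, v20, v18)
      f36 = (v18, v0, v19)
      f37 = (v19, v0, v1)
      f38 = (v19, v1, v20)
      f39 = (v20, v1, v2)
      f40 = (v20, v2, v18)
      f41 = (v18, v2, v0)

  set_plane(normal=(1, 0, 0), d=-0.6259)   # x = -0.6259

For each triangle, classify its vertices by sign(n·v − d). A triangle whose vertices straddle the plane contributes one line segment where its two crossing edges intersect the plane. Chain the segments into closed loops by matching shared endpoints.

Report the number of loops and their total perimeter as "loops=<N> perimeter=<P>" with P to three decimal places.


loops=2 perimeter=7.313

Straddling triangles (16 of 42):
  (v3,v6,v4) [+-+] → (-0.6259, 2.96145, 0)–(-0.6259, 2.93635, 0.0156803)  len=0.0296
  (v4,v6,v7) [+-+] → (-0.6259, 2.93635, 0.0156803)–(-0.6259, 2.74213, 0.137006)  len=0.2290
  (v3,v8,v6) [++-] → (-0.6259, 2.74213, -0.137006)–(-0.6259, 2.96145, 0)  len=0.2586
  (v6,v9,v7) [--+] → (-0.6259, 1.94376, 0.53698)–(-0.6259, 2.74213, 0.137006)  len=0.8930
  (v7,v9,v10) [+--] → (-0.6259, 1.94376, 0.53698)–(-0.6259, 1.85749, 0.5802)  len=0.0965
  (v7,v10,v8) [+-+] → (-0.6259, 1.85749, 0.5802)–(-0.6259, 1.85749, -0.437346)  len=1.0175
  (v8,v10,v11) [+--] → (-0.6259, 1.85749, -0.437346)–(-0.6259, 1.85749, -0.5802)  len=0.1429
  (v8,v11,v6) [+--] → (-0.6259, 1.85749, -0.5802)–(-0.6259, 2.74213, -0.137006)  len=0.9894
  (v13,v15,v16) [--+] → (-0.6259, -2.74213, 0.137006)–(-0.6259, -1.85749, 0.5802)  len=0.9894
  (v13,v16,v14) [-+-] → (-0.6259, -1.85749, 0.5802)–(-0.6259, -1.85749, 0.437346)  len=0.1429
  (v14,v16,v17) [-++] → (-0.6259, -1.85749, 0.437346)–(-0.6259, -1.85749, -0.5802)  len=1.0175
  (v14,v17,v12) [-+-] → (-0.6259, -1.85749, -0.5802)–(-0.6259, -1.94376, -0.53698)  len=0.0965
  (v12,v17,v15) [-+-] → (-0.6259, -1.94376, -0.53698)–(-0.6259, -2.74213, -0.137006)  len=0.8930
  (v15,v18,v16) [-++] → (-0.6259, -2.96145, 0)–(-0.6259, -2.74213, 0.137006)  len=0.2586
  (v17,v20,v15) [++-] → (-0.6259, -2.93635, -0.0156803)–(-0.6259, -2.74213, -0.137006)  len=0.2290
  (v15,v20,v18) [-++] → (-0.6259, -2.93635, -0.0156803)–(-0.6259, -2.96145, 0)  len=0.0296

Chained into 2 loop(s):
  loop 1: 8 segments, perimeter = 3.6565
  loop 2: 8 segments, perimeter = 3.6565
Total perimeter = 7.313
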